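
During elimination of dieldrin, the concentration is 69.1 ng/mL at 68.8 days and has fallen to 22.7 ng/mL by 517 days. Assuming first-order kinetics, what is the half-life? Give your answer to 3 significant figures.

279 days

Over Δt = 517 − 68.8 = 448.2 days, the level fell by a factor of 69.1/22.7 ≈ 3.0441.
n = log₂(3.0441) ≈ 1.606 half-lives, so t½ = 448.2/1.606 ≈ 279.08 days.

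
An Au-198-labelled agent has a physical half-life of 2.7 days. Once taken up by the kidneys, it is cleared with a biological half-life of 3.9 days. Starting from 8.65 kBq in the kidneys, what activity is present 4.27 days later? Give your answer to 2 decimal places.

1.35 kBq

1/t_eff = 1/t_phys + 1/t_biol = 1/2.7 + 1/3.9 = 0.62678 per day.
t_eff = 2.7 × 3.9 / (2.7 + 3.9) ≈ 1.5955 days.
Remaining = 8.65 × (1/2)^(4.27/1.5955) = 8.65 × (1/2)^2.6764 ≈ 1.3532 kBq.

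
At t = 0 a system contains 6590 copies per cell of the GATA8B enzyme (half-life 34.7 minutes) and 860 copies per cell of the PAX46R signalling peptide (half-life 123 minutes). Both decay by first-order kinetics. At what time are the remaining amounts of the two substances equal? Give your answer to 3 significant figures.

Set 6590·(1/2)^(t/34.7) = 860·(1/2)^(t/123).
Taking log₂: log₂(6590/860) = t·(1/34.7 − 1/123).
log₂(7.6628) = 2.9379; 1/34.7 − 1/123 = 0.020688.
t = 2.9379 / 0.020688 ≈ 142.01 minutes.

142 minutes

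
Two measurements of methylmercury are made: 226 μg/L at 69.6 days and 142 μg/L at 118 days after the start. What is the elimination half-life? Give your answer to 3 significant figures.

72.2 days

Over Δt = 118 − 69.6 = 48.4 days, the level fell by a factor of 226/142 ≈ 1.5915.
n = log₂(1.5915) ≈ 0.67043 half-lives, so t½ = 48.4/0.67043 ≈ 72.192 days.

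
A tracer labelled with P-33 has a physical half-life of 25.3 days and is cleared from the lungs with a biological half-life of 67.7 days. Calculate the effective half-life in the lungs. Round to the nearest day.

1/t_eff = 1/t_phys + 1/t_biol = 1/25.3 + 1/67.7 = 0.054297 per day.
t_eff = 25.3 × 67.7 / (25.3 + 67.7) ≈ 18.417 days.

18 days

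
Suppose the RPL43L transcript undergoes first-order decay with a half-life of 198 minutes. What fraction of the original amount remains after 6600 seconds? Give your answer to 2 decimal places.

0.68

6600 seconds = 110 minutes.
n = 110/198 ≈ 0.55556 half-lives.
Fraction remaining = (1/2)^0.55556 ≈ 0.6804.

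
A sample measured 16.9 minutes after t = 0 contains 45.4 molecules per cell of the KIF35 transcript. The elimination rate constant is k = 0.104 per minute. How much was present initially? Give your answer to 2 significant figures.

260 molecules per cell

t½ = ln 2 / k = 0.69315 / 0.104 ≈ 6.6649 minutes.
Number of half-lives elapsed: n = 16.9/6.6649 ≈ 2.5357.
A₀ = A × 2^n = 45.4 × 2^2.5357 = 45.4 × 5.7985 ≈ 263.25 molecules per cell.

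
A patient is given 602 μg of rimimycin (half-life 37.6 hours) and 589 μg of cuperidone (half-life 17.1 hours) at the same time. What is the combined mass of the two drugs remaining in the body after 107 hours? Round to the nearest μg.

91 μg

rimimycin: 602 × (1/2)^(107/37.6) = 602 × (1/2)^2.8457 ≈ 83.742 μg.
cuperidone: 589 × (1/2)^(107/17.1) = 589 × (1/2)^6.2573 ≈ 7.6998 μg.
Total = 83.742 + 7.6998 ≈ 91.442 μg.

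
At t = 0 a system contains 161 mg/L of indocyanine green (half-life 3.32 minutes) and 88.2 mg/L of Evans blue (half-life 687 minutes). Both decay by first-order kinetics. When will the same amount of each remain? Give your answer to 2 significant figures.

Set 161·(1/2)^(t/3.32) = 88.2·(1/2)^(t/687).
Taking log₂: log₂(161/88.2) = t·(1/3.32 − 1/687).
log₂(1.8254) = 0.86821; 1/3.32 − 1/687 = 0.29975.
t = 0.86821 / 0.29975 ≈ 2.8965 minutes.

2.9 minutes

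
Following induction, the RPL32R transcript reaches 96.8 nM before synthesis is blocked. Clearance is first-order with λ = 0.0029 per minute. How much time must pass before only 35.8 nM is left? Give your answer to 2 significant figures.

340 minutes

t½ = ln 2 / λ = 0.69315 / 0.0029 ≈ 239.02 minutes.
Fraction remaining = 35.8/96.8 ≈ 0.36983.
n = log₂(96.8/35.8) = ln(2.7039)/ln 2 ≈ 1.435 half-lives.
t = n × t½ = 1.435 × 239.02 ≈ 343 minutes.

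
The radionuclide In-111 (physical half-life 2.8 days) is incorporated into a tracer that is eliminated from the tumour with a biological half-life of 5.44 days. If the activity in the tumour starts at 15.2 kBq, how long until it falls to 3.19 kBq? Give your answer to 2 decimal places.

1/t_eff = 1/t_phys + 1/t_biol = 1/2.8 + 1/5.44 = 0.54097 per day.
t_eff = 2.8 × 5.44 / (2.8 + 5.44) ≈ 1.8485 days.
n = log₂(15.2/3.19) ≈ 2.2524; t = 2.2524 × 1.8485 ≈ 4.1637 days.

4.16 days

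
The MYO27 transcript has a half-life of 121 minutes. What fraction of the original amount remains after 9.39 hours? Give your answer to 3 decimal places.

0.040

9.39 hours = 563.4 minutes.
n = 563.4/121 ≈ 4.6562 half-lives.
Fraction remaining = (1/2)^4.6562 ≈ 0.039659.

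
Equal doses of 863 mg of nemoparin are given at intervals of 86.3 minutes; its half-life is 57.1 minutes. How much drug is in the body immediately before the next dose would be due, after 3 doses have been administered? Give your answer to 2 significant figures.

The 3 doses were given 258.9, 172.6, 86.3 minutes ago.
Total = 863·(1/2)^(258.9/57.1) + 863·(1/2)^(172.6/57.1) + 863·(1/2)^(86.3/57.1)
      = 37.247 + 106.19 + 302.72 ≈ 446.15 mg.

450 mg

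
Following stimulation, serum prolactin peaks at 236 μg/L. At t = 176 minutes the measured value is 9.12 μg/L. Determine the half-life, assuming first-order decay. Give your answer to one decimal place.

A/A₀ = 9.12/236 ≈ 0.038644.
n = log₂(25.877) ≈ 4.6936 half-lives elapsed in 176 minutes.
t½ = 176/4.6936 ≈ 37.498 minutes.

37.5 minutes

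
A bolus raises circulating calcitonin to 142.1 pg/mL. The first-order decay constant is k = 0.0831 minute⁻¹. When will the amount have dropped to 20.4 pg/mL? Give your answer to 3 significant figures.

23.4 minutes

t½ = ln 2 / k = 0.69315 / 0.0831 ≈ 8.3411 minutes.
Fraction remaining = 20.4/142.1 ≈ 0.14356.
n = log₂(142.1/20.4) = ln(6.9657)/ln 2 ≈ 2.8003 half-lives.
t = n × t½ = 2.8003 × 8.3411 ≈ 23.357 minutes.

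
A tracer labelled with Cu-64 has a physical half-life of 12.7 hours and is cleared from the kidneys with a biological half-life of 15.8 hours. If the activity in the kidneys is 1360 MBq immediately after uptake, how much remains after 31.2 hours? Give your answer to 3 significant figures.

1/t_eff = 1/t_phys + 1/t_biol = 1/12.7 + 1/15.8 = 0.14203 per hour.
t_eff = 12.7 × 15.8 / (12.7 + 15.8) ≈ 7.0407 hours.
Remaining = 1360 × (1/2)^(31.2/7.0407) = 1360 × (1/2)^4.4314 ≈ 63.032 MBq.

63.0 MBq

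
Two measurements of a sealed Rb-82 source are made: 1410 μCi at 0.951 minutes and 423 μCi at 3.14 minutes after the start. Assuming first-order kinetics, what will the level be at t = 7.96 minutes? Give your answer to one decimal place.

29.9 μCi

Over Δt = 3.14 − 0.951 = 2.189 minutes, the level fell by a factor of 1410/423 ≈ 3.3333.
n = log₂(3.3333) ≈ 1.737 half-lives, so t½ = 2.189/1.737 ≈ 1.2602 minutes.
From t = 3.14 to t = 7.96: 423 × (1/2)^((7.96−3.14)/1.2602) ≈ 29.854 μCi.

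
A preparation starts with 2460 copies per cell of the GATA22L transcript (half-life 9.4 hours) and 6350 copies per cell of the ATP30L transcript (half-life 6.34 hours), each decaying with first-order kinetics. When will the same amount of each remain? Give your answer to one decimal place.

26.6 hours

Set 2460·(1/2)^(t/9.4) = 6350·(1/2)^(t/6.34).
Taking log₂: log₂(2460/6350) = t·(1/9.4 − 1/6.34).
log₂(0.3874) = -1.3681; 1/9.4 − 1/6.34 = -0.051346.
t = -1.3681 / -0.051346 ≈ 26.645 hours.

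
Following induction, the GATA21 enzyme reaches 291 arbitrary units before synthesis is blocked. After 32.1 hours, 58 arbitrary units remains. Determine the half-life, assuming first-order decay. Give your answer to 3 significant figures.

13.8 hours

A/A₀ = 58/291 ≈ 0.19931.
n = log₂(5.0172) ≈ 2.3269 half-lives elapsed in 32.1 hours.
t½ = 32.1/2.3269 ≈ 13.795 hours.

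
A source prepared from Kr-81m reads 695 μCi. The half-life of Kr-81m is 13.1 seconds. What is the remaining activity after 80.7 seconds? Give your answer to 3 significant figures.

Number of half-lives: n = 80.7/13.1 ≈ 6.1603.
Remaining = 695 × (1/2)^6.1603 = 695 × 0.013982 ≈ 9.7174 μCi.

9.72 μCi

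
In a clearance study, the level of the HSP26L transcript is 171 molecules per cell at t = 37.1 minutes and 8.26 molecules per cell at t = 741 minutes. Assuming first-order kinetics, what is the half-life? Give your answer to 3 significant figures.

161 minutes

Over Δt = 741 − 37.1 = 703.9 minutes, the level fell by a factor of 171/8.26 ≈ 20.702.
n = log₂(20.702) ≈ 4.3717 half-lives, so t½ = 703.9/4.3717 ≈ 161.01 minutes.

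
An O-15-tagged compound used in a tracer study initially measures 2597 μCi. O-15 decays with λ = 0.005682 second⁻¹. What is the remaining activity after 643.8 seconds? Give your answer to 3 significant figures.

67.0 μCi

t½ = ln 2 / λ = 0.69315 / 0.005682 ≈ 121.99 seconds.
Number of half-lives: n = 643.8/121.99 ≈ 5.2775.
Remaining = 2597 × (1/2)^5.2775 = 2597 × 0.025782 ≈ 66.956 μCi.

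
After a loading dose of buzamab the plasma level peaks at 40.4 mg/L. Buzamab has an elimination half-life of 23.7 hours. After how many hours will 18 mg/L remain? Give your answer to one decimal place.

Fraction remaining = 18/40.4 ≈ 0.44554.
n = log₂(40.4/18) = ln(2.2444)/ln 2 ≈ 1.1664 half-lives.
t = n × t½ = 1.1664 × 23.7 ≈ 27.643 hours.

27.6 hours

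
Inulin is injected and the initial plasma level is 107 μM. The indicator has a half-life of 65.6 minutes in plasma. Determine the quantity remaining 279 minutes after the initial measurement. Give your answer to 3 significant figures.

5.61 μM

Number of half-lives: n = 279/65.6 ≈ 4.253.
Remaining = 107 × (1/2)^4.253 = 107 × 0.052445 ≈ 5.6116 μM.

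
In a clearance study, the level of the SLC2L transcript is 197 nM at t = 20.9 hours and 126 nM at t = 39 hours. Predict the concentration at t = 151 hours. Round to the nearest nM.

Over Δt = 39 − 20.9 = 18.1 hours, the level fell by a factor of 197/126 ≈ 1.5635.
n = log₂(1.5635) ≈ 0.64477 half-lives, so t½ = 18.1/0.64477 ≈ 28.072 hours.
From t = 39 to t = 151: 126 × (1/2)^((151−39)/28.072) ≈ 7.9312 nM.

8 nM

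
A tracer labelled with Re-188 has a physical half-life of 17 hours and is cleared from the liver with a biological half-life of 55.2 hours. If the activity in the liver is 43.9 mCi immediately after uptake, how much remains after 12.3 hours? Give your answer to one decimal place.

1/t_eff = 1/t_phys + 1/t_biol = 1/17 + 1/55.2 = 0.076939 per hour.
t_eff = 17 × 55.2 / (17 + 55.2) ≈ 12.997 hours.
Remaining = 43.9 × (1/2)^(12.3/12.997) = 43.9 × (1/2)^0.94636 ≈ 22.782 mCi.

22.8 mCi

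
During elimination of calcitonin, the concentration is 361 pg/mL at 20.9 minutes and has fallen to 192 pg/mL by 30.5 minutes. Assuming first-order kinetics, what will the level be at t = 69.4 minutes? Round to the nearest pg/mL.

15 pg/mL

Over Δt = 30.5 − 20.9 = 9.6 minutes, the level fell by a factor of 361/192 ≈ 1.8802.
n = log₂(1.8802) ≈ 0.91089 half-lives, so t½ = 9.6/0.91089 ≈ 10.539 minutes.
From t = 30.5 to t = 69.4: 192 × (1/2)^((69.4−30.5)/10.539) ≈ 14.866 pg/mL.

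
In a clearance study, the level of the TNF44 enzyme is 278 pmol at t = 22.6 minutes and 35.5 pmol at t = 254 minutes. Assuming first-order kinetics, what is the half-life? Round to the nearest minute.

Over Δt = 254 − 22.6 = 231.4 minutes, the level fell by a factor of 278/35.5 ≈ 7.831.
n = log₂(7.831) ≈ 2.9692 half-lives, so t½ = 231.4/2.9692 ≈ 77.934 minutes.

78 minutes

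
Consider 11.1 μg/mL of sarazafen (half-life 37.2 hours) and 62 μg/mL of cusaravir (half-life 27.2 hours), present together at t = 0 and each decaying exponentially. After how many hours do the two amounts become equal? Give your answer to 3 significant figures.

Set 11.1·(1/2)^(t/37.2) = 62·(1/2)^(t/27.2).
Taking log₂: log₂(11.1/62) = t·(1/37.2 − 1/27.2).
log₂(0.17903) = -2.4817; 1/37.2 − 1/27.2 = -0.009883.
t = -2.4817 / -0.009883 ≈ 251.11 hours.

251 hours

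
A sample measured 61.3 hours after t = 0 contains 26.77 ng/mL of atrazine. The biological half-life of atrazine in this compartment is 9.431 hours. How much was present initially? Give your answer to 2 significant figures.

2400 ng/mL

Number of half-lives elapsed: n = 61.3/9.431 ≈ 6.4998.
A₀ = A × 2^n = 26.77 × 2^6.4998 = 26.77 × 90.5 ≈ 2422.7 ng/mL.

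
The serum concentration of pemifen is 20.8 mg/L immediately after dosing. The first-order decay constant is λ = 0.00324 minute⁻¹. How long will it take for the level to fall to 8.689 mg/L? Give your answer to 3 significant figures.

t½ = ln 2 / λ = 0.69315 / 0.00324 ≈ 213.93 minutes.
Fraction remaining = 8.689/20.8 ≈ 0.41774.
n = log₂(20.8/8.689) = ln(2.3938)/ln 2 ≈ 1.2593 half-lives.
t = n × t½ = 1.2593 × 213.93 ≈ 269.41 minutes.

269 minutes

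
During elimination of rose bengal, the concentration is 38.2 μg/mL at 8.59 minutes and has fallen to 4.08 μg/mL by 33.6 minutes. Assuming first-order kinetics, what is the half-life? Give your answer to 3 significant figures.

Over Δt = 33.6 − 8.59 = 25.01 minutes, the level fell by a factor of 38.2/4.08 ≈ 9.3627.
n = log₂(9.3627) ≈ 3.2269 half-lives, so t½ = 25.01/3.2269 ≈ 7.7504 minutes.

7.75 minutes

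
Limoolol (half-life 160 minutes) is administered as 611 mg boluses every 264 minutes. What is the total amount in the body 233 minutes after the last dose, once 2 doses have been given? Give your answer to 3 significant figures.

The 2 doses were given 497, 233 minutes ago.
Total = 611·(1/2)^(497/160) + 611·(1/2)^(233/160)
      = 70.952 + 222.67 ≈ 293.62 mg.

294 mg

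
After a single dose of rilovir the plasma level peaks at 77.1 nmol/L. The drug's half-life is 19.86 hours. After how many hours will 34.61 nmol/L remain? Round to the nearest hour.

23 hours

Fraction remaining = 34.61/77.1 ≈ 0.4489.
n = log₂(77.1/34.61) = ln(2.2277)/ln 2 ≈ 1.1555 half-lives.
t = n × t½ = 1.1555 × 19.86 ≈ 22.949 hours.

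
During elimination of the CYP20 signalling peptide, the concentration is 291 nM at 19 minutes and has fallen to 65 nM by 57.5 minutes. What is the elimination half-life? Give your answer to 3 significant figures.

17.8 minutes

Over Δt = 57.5 − 19 = 38.5 minutes, the level fell by a factor of 291/65 ≈ 4.4769.
n = log₂(4.4769) ≈ 2.1625 half-lives, so t½ = 38.5/2.1625 ≈ 17.803 minutes.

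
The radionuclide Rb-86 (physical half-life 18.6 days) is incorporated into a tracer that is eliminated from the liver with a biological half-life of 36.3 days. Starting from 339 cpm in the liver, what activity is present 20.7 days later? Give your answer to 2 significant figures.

1/t_eff = 1/t_phys + 1/t_biol = 1/18.6 + 1/36.3 = 0.081312 per day.
t_eff = 18.6 × 36.3 / (18.6 + 36.3) ≈ 12.298 days.
Remaining = 339 × (1/2)^(20.7/12.298) = 339 × (1/2)^1.6832 ≈ 105.57 cpm.

110 cpm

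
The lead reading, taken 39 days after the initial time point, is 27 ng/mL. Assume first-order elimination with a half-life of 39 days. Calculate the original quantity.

54 ng/mL

Number of half-lives elapsed: n = 39/39 ≈ 1.
A₀ = A × 2^n = 27 × 2^1 = 27 × 2 ≈ 54 ng/mL.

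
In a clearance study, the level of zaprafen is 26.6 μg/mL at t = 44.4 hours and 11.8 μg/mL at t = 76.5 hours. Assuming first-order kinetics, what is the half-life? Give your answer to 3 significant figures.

Over Δt = 76.5 − 44.4 = 32.1 hours, the level fell by a factor of 26.6/11.8 ≈ 2.2542.
n = log₂(2.2542) ≈ 1.1726 half-lives, so t½ = 32.1/1.1726 ≈ 27.374 hours.

27.4 hours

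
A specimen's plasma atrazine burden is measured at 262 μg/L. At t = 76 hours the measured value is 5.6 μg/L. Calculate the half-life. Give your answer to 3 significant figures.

13.7 hours

A/A₀ = 5.6/262 ≈ 0.021374.
n = log₂(46.786) ≈ 5.548 half-lives elapsed in 76 hours.
t½ = 76/5.548 ≈ 13.699 hours.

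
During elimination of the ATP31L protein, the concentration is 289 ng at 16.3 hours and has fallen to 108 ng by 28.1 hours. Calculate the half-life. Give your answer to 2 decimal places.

8.31 hours

Over Δt = 28.1 − 16.3 = 11.8 hours, the level fell by a factor of 289/108 ≈ 2.6759.
n = log₂(2.6759) ≈ 1.42 half-lives, so t½ = 11.8/1.42 ≈ 8.3096 hours.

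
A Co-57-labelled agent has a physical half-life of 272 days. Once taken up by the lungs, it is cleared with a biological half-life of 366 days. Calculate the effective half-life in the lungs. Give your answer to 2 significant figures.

160 days

1/t_eff = 1/t_phys + 1/t_biol = 1/272 + 1/366 = 0.0064087 per day.
t_eff = 272 × 366 / (272 + 366) ≈ 156.04 days.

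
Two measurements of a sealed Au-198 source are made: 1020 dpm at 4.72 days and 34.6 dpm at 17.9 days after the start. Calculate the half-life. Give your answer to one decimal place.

Over Δt = 17.9 − 4.72 = 13.18 days, the level fell by a factor of 1020/34.6 ≈ 29.48.
n = log₂(29.48) ≈ 4.8817 half-lives, so t½ = 13.18/4.8817 ≈ 2.6999 days.

2.7 days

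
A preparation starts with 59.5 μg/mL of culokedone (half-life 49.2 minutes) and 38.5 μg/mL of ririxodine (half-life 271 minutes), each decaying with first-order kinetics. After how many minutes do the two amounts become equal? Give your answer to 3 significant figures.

Set 59.5·(1/2)^(t/49.2) = 38.5·(1/2)^(t/271).
Taking log₂: log₂(59.5/38.5) = t·(1/49.2 − 1/271).
log₂(1.5455) = 0.62803; 1/49.2 − 1/271 = 0.016635.
t = 0.62803 / 0.016635 ≈ 37.753 minutes.

37.8 minutes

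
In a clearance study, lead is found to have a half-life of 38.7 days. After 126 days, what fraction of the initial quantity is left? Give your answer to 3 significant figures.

0.105

n = 126/38.7 ≈ 3.2558 half-lives.
Fraction remaining = (1/2)^3.2558 ≈ 0.10469.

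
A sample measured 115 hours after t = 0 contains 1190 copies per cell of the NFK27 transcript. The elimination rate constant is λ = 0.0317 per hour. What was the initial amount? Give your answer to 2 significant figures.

t½ = ln 2 / λ = 0.69315 / 0.0317 ≈ 21.866 hours.
Number of half-lives elapsed: n = 115/21.866 ≈ 5.2593.
A₀ = A × 2^n = 1190 × 2^5.2593 = 1190 × 38.302 ≈ 45579 copies per cell.

46000 copies per cell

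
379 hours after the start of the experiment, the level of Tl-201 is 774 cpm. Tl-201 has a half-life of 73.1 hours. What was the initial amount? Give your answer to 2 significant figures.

Number of half-lives elapsed: n = 379/73.1 ≈ 5.1847.
A₀ = A × 2^n = 774 × 2^5.1847 = 774 × 36.37 ≈ 28150 cpm.

28000 cpm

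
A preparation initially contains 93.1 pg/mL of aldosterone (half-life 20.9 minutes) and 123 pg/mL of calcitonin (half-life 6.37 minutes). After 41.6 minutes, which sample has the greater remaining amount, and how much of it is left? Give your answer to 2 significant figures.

aldosterone: 93.1 × (1/2)^1.9904 ≈ 23.43 pg/mL.
calcitonin: 123 × (1/2)^6.5306 ≈ 1.3304 pg/mL.
Aldosterone has more remaining, at ≈ 23.43 pg/mL.

aldosterone, 23 pg/mL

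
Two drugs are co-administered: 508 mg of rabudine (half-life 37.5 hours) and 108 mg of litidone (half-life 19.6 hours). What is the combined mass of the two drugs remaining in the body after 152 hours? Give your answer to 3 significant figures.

31.1 mg

rabudine: 508 × (1/2)^(152/37.5) = 508 × (1/2)^4.0533 ≈ 30.598 mg.
litidone: 108 × (1/2)^(152/19.6) = 108 × (1/2)^7.7551 ≈ 0.49993 mg.
Total = 30.598 + 0.49993 ≈ 31.098 mg.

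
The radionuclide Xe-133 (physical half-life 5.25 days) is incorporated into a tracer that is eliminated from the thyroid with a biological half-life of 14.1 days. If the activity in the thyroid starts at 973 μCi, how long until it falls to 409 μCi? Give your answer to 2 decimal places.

1/t_eff = 1/t_phys + 1/t_biol = 1/5.25 + 1/14.1 = 0.2614 per day.
t_eff = 5.25 × 14.1 / (5.25 + 14.1) ≈ 3.8256 days.
n = log₂(973/409) ≈ 1.2503; t = 1.2503 × 3.8256 ≈ 4.7833 days.

4.78 days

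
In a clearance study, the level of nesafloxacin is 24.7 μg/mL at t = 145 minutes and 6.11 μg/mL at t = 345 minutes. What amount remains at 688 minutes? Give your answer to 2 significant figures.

Over Δt = 345 − 145 = 200 minutes, the level fell by a factor of 24.7/6.11 ≈ 4.0426.
n = log₂(4.0426) ≈ 2.0153 half-lives, so t½ = 200/2.0153 ≈ 99.242 minutes.
From t = 345 to t = 688: 6.11 × (1/2)^((688−345)/99.242) ≈ 0.55671 μg/mL.

0.56 μg/mL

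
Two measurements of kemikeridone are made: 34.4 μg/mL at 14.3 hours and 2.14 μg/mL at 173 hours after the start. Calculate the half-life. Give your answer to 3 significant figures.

39.6 hours

Over Δt = 173 − 14.3 = 158.7 hours, the level fell by a factor of 34.4/2.14 ≈ 16.075.
n = log₂(16.075) ≈ 4.0067 half-lives, so t½ = 158.7/4.0067 ≈ 39.608 hours.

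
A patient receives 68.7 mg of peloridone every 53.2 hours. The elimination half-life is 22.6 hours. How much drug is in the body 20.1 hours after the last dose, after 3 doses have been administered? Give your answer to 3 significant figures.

45.8 mg

The 3 doses were given 126.5, 73.3, 20.1 hours ago.
Total = 68.7·(1/2)^(126.5/22.6) + 68.7·(1/2)^(73.3/22.6) + 68.7·(1/2)^(20.1/22.6)
      = 1.419 + 7.2545 + 37.087 ≈ 45.761 mg.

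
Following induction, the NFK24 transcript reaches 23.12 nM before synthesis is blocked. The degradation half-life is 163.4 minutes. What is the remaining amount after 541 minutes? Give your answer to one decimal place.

Number of half-lives: n = 541/163.4 ≈ 3.3109.
Remaining = 23.12 × (1/2)^3.3109 = 23.12 × 0.10077 ≈ 2.3298 nM.

2.3 nM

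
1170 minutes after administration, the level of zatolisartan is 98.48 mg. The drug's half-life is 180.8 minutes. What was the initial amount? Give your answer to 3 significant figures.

8740 mg

Number of half-lives elapsed: n = 1170/180.8 ≈ 6.4712.
A₀ = A × 2^n = 98.48 × 2^6.4712 = 98.48 × 88.723 ≈ 8737.5 mg.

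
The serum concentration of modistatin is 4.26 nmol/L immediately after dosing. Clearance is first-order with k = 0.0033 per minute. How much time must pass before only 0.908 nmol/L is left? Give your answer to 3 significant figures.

t½ = ln 2 / k = 0.69315 / 0.0033 ≈ 210.04 minutes.
Fraction remaining = 0.908/4.26 ≈ 0.21315.
n = log₂(4.26/0.908) = ln(4.6916)/ln 2 ≈ 2.2301 half-lives.
t = n × t½ = 2.2301 × 210.04 ≈ 468.42 minutes.

468 minutes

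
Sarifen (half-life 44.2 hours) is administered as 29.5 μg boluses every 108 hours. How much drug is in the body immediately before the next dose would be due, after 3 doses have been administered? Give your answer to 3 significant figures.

6.60 μg

The 3 doses were given 324, 216, 108 hours ago.
Total = 29.5·(1/2)^(324/44.2) + 29.5·(1/2)^(216/44.2) + 29.5·(1/2)^(108/44.2)
      = 0.18331 + 0.99707 + 5.4234 ≈ 6.6038 μg.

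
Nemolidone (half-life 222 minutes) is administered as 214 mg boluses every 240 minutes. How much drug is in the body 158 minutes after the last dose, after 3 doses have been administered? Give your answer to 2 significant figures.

220 mg

The 3 doses were given 638, 398, 158 minutes ago.
Total = 214·(1/2)^(638/222) + 214·(1/2)^(398/222) + 214·(1/2)^(158/222)
      = 29.194 + 61.763 + 130.67 ≈ 221.62 mg.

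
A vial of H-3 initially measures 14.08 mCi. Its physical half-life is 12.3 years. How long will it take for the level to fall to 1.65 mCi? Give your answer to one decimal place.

38.0 years

Fraction remaining = 1.65/14.08 ≈ 0.11719.
n = log₂(14.08/1.65) = ln(8.5333)/ln 2 ≈ 3.0931 half-lives.
t = n × t½ = 3.0931 × 12.3 ≈ 38.045 years.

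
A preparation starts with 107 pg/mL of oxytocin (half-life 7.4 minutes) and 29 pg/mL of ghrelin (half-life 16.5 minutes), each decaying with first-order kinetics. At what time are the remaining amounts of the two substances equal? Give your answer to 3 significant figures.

25.3 minutes

Set 107·(1/2)^(t/7.4) = 29·(1/2)^(t/16.5).
Taking log₂: log₂(107/29) = t·(1/7.4 − 1/16.5).
log₂(3.6897) = 1.8835; 1/7.4 − 1/16.5 = 0.074529.
t = 1.8835 / 0.074529 ≈ 25.272 minutes.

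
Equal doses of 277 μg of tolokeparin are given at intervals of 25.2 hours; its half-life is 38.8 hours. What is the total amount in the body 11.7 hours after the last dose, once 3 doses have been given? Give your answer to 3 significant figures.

The 3 doses were given 62.1, 36.9, 11.7 hours ago.
Total = 277·(1/2)^(62.1/38.8) + 277·(1/2)^(36.9/38.8) + 277·(1/2)^(11.7/38.8)
      = 91.343 + 143.28 + 224.75 ≈ 459.38 μg.

459 μg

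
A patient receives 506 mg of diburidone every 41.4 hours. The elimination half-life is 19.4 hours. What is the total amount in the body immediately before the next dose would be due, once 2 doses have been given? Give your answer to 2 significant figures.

The 2 doses were given 82.8, 41.4 hours ago.
Total = 506·(1/2)^(82.8/19.4) + 506·(1/2)^(41.4/19.4)
      = 26.263 + 115.28 ≈ 141.54 mg.

140 mg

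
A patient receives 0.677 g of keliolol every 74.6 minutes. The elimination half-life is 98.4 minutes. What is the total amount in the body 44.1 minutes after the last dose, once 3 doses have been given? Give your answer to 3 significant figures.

The 3 doses were given 193.3, 118.7, 44.1 minutes ago.
Total = 0.677·(1/2)^(193.3/98.4) + 0.677·(1/2)^(118.7/98.4) + 0.677·(1/2)^(44.1/98.4)
      = 0.17347 + 0.2934 + 0.49622 ≈ 0.96309 g.

0.963 g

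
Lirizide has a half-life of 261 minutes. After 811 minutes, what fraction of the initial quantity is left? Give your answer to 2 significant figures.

n = 811/261 ≈ 3.1073 half-lives.
Fraction remaining = (1/2)^3.1073 ≈ 0.11604.

0.12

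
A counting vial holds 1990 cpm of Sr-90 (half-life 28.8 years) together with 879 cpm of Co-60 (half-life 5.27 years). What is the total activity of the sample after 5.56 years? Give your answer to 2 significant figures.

2200 cpm

Sr-90: 1990 × (1/2)^(5.56/28.8) = 1990 × (1/2)^0.19306 ≈ 1740.8 cpm.
Co-60: 879 × (1/2)^(5.56/5.27) = 879 × (1/2)^1.055 ≈ 423.05 cpm.
Total = 1740.8 + 423.05 ≈ 2163.8 cpm.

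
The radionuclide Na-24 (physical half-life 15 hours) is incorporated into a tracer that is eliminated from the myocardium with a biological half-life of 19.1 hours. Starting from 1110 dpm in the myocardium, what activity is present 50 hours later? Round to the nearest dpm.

18 dpm

1/t_eff = 1/t_phys + 1/t_biol = 1/15 + 1/19.1 = 0.11902 per hour.
t_eff = 15 × 19.1 / (15 + 19.1) ≈ 8.4018 hours.
Remaining = 1110 × (1/2)^(50/8.4018) = 1110 × (1/2)^5.9511 ≈ 17.941 dpm.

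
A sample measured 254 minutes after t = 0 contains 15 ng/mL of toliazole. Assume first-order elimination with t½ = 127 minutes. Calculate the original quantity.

60 ng/mL

Number of half-lives elapsed: n = 254/127 ≈ 2.
A₀ = A × 2^n = 15 × 2^2 = 15 × 4 ≈ 60 ng/mL.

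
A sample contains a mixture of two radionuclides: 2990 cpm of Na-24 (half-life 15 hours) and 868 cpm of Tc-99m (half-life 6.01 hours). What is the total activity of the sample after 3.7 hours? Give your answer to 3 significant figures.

Na-24: 2990 × (1/2)^(3.7/15) = 2990 × (1/2)^0.24667 ≈ 2520.1 cpm.
Tc-99m: 868 × (1/2)^(3.7/6.01) = 868 × (1/2)^0.61564 ≈ 566.49 cpm.
Total = 2520.1 + 566.49 ≈ 3086.6 cpm.

3090 cpm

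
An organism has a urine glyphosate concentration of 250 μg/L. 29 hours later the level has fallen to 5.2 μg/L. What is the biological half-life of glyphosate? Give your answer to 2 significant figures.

A/A₀ = 5.2/250 ≈ 0.0208.
n = log₂(48.077) ≈ 5.5873 half-lives elapsed in 29 hours.
t½ = 29/5.5873 ≈ 5.1904 hours.

5.2 hours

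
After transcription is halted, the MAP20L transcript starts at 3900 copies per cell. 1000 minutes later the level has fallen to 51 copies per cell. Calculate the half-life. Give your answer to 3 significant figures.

A/A₀ = 51/3900 ≈ 0.013077.
n = log₂(76.471) ≈ 6.2568 half-lives elapsed in 1000 minutes.
t½ = 1000/6.2568 ≈ 159.83 minutes.

160 minutes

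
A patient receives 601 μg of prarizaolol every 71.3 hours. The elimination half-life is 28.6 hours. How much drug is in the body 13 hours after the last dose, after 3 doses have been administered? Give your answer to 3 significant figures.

530 μg

The 3 doses were given 155.6, 84.3, 13 hours ago.
Total = 601·(1/2)^(155.6/28.6) + 601·(1/2)^(84.3/28.6) + 601·(1/2)^(13/28.6)
      = 13.839 + 77.906 + 438.57 ≈ 530.32 μg.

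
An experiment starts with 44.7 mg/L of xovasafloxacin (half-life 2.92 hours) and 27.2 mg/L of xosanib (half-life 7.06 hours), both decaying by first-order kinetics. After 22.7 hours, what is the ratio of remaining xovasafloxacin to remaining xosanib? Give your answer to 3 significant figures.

0.0697

xovasafloxacin: 44.7 × (1/2)^(22.7/2.92) = 44.7 × (1/2)^7.774 ≈ 0.20422 mg/L.
xosanib: 27.2 × (1/2)^(22.7/7.06) = 27.2 × (1/2)^3.2153 ≈ 2.9287 mg/L.
Ratio ≈ 0.20422 / 2.9287 ≈ 0.069733.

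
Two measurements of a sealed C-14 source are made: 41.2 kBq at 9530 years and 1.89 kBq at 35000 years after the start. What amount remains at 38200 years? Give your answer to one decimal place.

Over Δt = 35000 − 9530 = 25470 years, the level fell by a factor of 41.2/1.89 ≈ 21.799.
n = log₂(21.799) ≈ 4.4462 half-lives, so t½ = 25470/4.4462 ≈ 5728.5 years.
From t = 35000 to t = 38200: 1.89 × (1/2)^((38200−35000)/5728.5) ≈ 1.2832 kBq.

1.3 kBq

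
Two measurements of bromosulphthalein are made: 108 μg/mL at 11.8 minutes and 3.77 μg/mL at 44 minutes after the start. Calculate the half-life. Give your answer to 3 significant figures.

6.65 minutes

Over Δt = 44 − 11.8 = 32.2 minutes, the level fell by a factor of 108/3.77 ≈ 28.647.
n = log₂(28.647) ≈ 4.8403 half-lives, so t½ = 32.2/4.8403 ≈ 6.6524 minutes.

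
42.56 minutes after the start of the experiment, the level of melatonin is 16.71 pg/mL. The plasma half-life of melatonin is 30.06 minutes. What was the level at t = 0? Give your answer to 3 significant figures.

Number of half-lives elapsed: n = 42.56/30.06 ≈ 1.4158.
A₀ = A × 2^n = 16.71 × 2^1.4158 = 16.71 × 2.6681 ≈ 44.585 pg/mL.

44.6 pg/mL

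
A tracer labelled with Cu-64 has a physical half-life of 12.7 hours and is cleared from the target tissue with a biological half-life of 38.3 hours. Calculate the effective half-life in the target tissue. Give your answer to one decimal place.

9.5 hours

1/t_eff = 1/t_phys + 1/t_biol = 1/12.7 + 1/38.3 = 0.10485 per hour.
t_eff = 12.7 × 38.3 / (12.7 + 38.3) ≈ 9.5375 hours.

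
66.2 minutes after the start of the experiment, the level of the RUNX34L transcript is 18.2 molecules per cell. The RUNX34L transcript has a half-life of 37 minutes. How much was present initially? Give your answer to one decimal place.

Number of half-lives elapsed: n = 66.2/37 ≈ 1.7892.
A₀ = A × 2^n = 18.2 × 2^1.7892 = 18.2 × 3.4562 ≈ 62.903 molecules per cell.

62.9 molecules per cell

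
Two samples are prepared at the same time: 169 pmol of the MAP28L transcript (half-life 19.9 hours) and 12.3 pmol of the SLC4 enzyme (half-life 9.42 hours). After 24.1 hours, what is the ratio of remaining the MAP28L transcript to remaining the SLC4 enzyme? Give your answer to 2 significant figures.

MAP28L transcript: 169 × (1/2)^(24.1/19.9) = 169 × (1/2)^1.2111 ≈ 73 pmol.
SLC4 enzyme: 12.3 × (1/2)^(24.1/9.42) = 12.3 × (1/2)^2.5584 ≈ 2.0881 pmol.
Ratio ≈ 73 / 2.0881 ≈ 34.96.

35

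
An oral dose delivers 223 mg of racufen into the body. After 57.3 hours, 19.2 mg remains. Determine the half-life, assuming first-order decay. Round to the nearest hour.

16 hours

A/A₀ = 19.2/223 ≈ 0.086099.
n = log₂(11.615) ≈ 3.5379 half-lives elapsed in 57.3 hours.
t½ = 57.3/3.5379 ≈ 16.196 hours.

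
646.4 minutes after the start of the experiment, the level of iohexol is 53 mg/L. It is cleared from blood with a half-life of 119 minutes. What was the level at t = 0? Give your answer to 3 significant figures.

Number of half-lives elapsed: n = 646.4/119 ≈ 5.4319.
A₀ = A × 2^n = 53 × 2^5.4319 = 53 × 43.169 ≈ 2288 mg/L.

2290 mg/L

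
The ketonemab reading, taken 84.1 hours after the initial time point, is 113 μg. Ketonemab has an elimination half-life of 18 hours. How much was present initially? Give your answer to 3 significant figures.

Number of half-lives elapsed: n = 84.1/18 ≈ 4.6722.
A₀ = A × 2^n = 113 × 2^4.6722 = 113 × 25.496 ≈ 2881.1 μg.

2880 μg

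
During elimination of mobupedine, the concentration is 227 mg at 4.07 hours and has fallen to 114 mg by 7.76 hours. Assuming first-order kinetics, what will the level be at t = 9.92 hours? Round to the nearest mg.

Over Δt = 7.76 − 4.07 = 3.69 hours, the level fell by a factor of 227/114 ≈ 1.9912.
n = log₂(1.9912) ≈ 0.99366 half-lives, so t½ = 3.69/0.99366 ≈ 3.7135 hours.
From t = 7.76 to t = 9.92: 114 × (1/2)^((9.92−7.76)/3.7135) ≈ 76.175 mg.

76 mg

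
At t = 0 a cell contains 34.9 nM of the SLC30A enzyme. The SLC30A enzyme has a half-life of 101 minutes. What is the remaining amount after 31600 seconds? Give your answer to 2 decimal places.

Convert the elapsed time: 31600 seconds = 526.667 minutes.
Number of half-lives: n = 526.667/101 ≈ 5.2145.
Remaining = 34.9 × (1/2)^5.2145 = 34.9 × 0.026932 ≈ 0.93994 nM.

0.94 nM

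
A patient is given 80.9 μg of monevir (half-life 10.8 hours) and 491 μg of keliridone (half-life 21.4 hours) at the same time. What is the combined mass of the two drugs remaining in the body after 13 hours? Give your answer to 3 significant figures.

357 μg

monevir: 80.9 × (1/2)^(13/10.8) = 80.9 × (1/2)^1.2037 ≈ 35.123 μg.
keliridone: 491 × (1/2)^(13/21.4) = 491 × (1/2)^0.60748 ≈ 322.26 μg.
Total = 35.123 + 322.26 ≈ 357.39 μg.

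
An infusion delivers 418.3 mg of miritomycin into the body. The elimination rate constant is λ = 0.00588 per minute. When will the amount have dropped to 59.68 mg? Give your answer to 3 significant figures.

331 minutes

t½ = ln 2 / λ = 0.69315 / 0.00588 ≈ 117.88 minutes.
Fraction remaining = 59.68/418.3 ≈ 0.14267.
n = log₂(418.3/59.68) = ln(7.009)/ln 2 ≈ 2.8092 half-lives.
t = n × t½ = 2.8092 × 117.88 ≈ 331.16 minutes.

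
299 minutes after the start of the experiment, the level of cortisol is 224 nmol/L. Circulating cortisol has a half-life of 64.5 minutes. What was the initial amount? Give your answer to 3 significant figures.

Number of half-lives elapsed: n = 299/64.5 ≈ 4.6357.
A₀ = A × 2^n = 224 × 2^4.6357 = 224 × 24.858 ≈ 5568.3 nmol/L.

5570 nmol/L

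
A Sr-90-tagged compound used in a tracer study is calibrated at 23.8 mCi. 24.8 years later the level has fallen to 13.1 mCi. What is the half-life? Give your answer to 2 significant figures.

A/A₀ = 13.1/23.8 ≈ 0.55042.
n = log₂(1.8168) ≈ 0.86139 half-lives elapsed in 24.8 years.
t½ = 24.8/0.86139 ≈ 28.791 years.

29 years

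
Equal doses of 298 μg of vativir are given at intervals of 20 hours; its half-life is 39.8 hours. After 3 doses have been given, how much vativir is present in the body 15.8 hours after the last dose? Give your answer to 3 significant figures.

The 3 doses were given 55.8, 35.8, 15.8 hours ago.
Total = 298·(1/2)^(55.8/39.8) + 298·(1/2)^(35.8/39.8) + 298·(1/2)^(15.8/39.8)
      = 112.76 + 159.75 + 226.31 ≈ 498.83 μg.

499 μg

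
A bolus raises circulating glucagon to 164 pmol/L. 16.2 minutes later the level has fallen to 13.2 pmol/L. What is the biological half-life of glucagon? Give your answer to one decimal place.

4.5 minutes

A/A₀ = 13.2/164 ≈ 0.080488.
n = log₂(12.424) ≈ 3.6351 half-lives elapsed in 16.2 minutes.
t½ = 16.2/3.6351 ≈ 4.4566 minutes.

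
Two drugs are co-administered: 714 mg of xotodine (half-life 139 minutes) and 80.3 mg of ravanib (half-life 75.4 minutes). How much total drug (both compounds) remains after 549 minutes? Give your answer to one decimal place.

46.7 mg

xotodine: 714 × (1/2)^(549/139) = 714 × (1/2)^3.9496 ≈ 46.21 mg.
ravanib: 80.3 × (1/2)^(549/75.4) = 80.3 × (1/2)^7.2812 ≈ 0.51626 mg.
Total = 46.21 + 0.51626 ≈ 46.726 mg.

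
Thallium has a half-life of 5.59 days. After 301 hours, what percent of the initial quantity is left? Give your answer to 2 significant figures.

301 hours = 12.5417 days.
n = 12.5417/5.59 ≈ 2.2436 half-lives.
Fraction remaining = (1/2)^2.2436 ≈ 0.21116, i.e. 21.116%.

21%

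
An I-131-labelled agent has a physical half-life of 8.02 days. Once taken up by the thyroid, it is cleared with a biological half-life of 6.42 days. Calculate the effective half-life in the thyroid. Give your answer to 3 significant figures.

3.57 days

1/t_eff = 1/t_phys + 1/t_biol = 1/8.02 + 1/6.42 = 0.28045 per day.
t_eff = 8.02 × 6.42 / (8.02 + 6.42) ≈ 3.5657 days.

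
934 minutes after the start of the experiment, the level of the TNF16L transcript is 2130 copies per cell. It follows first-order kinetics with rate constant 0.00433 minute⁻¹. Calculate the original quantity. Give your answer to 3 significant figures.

122000 copies per cell

t½ = ln 2 / λ = 0.69315 / 0.00433 ≈ 160.08 minutes.
Number of half-lives elapsed: n = 934/160.08 ≈ 5.8346.
A₀ = A × 2^n = 2130 × 2^5.8346 = 2130 × 57.067 ≈ 121550 copies per cell.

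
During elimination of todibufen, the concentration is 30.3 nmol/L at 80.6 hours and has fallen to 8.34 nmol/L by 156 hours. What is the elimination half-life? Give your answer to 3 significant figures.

Over Δt = 156 − 80.6 = 75.4 hours, the level fell by a factor of 30.3/8.34 ≈ 3.6331.
n = log₂(3.6331) ≈ 1.8612 half-lives, so t½ = 75.4/1.8612 ≈ 40.512 hours.

40.5 hours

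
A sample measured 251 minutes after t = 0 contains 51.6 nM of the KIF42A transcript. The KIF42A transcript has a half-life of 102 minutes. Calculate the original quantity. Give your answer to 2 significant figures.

Number of half-lives elapsed: n = 251/102 ≈ 2.4608.
A₀ = A × 2^n = 51.6 × 2^2.4608 = 51.6 × 5.5052 ≈ 284.07 nM.

280 nM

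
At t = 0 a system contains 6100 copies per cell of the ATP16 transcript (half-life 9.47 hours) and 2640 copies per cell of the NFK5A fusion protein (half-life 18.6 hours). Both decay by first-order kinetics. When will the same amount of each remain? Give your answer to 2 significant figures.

23 hours

Set 6100·(1/2)^(t/9.47) = 2640·(1/2)^(t/18.6).
Taking log₂: log₂(6100/2640) = t·(1/9.47 − 1/18.6).
log₂(2.3106) = 1.2083; 1/9.47 − 1/18.6 = 0.051833.
t = 1.2083 / 0.051833 ≈ 23.311 hours.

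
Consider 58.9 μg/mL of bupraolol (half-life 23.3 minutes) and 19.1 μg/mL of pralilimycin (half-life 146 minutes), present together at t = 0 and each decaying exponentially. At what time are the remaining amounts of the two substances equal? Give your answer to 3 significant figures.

Set 58.9·(1/2)^(t/23.3) = 19.1·(1/2)^(t/146).
Taking log₂: log₂(58.9/19.1) = t·(1/23.3 − 1/146).
log₂(3.0838) = 1.6247; 1/23.3 − 1/146 = 0.036069.
t = 1.6247 / 0.036069 ≈ 45.044 minutes.

45.0 minutes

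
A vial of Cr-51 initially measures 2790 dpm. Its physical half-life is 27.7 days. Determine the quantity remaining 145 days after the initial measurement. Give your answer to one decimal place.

74.1 dpm

Number of half-lives: n = 145/27.7 ≈ 5.2347.
Remaining = 2790 × (1/2)^5.2347 = 2790 × 0.026559 ≈ 74.1 dpm.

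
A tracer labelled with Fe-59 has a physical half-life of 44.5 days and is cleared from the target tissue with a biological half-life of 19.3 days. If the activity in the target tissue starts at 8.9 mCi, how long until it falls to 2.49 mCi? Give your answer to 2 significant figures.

1/t_eff = 1/t_phys + 1/t_biol = 1/44.5 + 1/19.3 = 0.074285 per day.
t_eff = 44.5 × 19.3 / (44.5 + 19.3) ≈ 13.462 days.
n = log₂(8.9/2.49) ≈ 1.8377; t = 1.8377 × 13.462 ≈ 24.738 days.

25 days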